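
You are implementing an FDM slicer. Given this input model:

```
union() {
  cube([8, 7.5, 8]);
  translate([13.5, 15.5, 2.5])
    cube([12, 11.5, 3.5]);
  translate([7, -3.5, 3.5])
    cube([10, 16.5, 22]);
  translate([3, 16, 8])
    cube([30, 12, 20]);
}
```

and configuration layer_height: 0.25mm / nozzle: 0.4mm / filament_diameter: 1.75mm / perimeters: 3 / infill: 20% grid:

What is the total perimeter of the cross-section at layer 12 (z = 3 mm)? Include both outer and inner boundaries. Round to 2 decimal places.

At z = 3 mm: the cube is present — its section is the full 8×7.5 rectangle (perimeter 31.00 mm); the 12×11.5 cube at (13.5, 15.5) contributes its full rectangle (perimeter 47.00 mm); the cube at (7, -3.5) is absent (z outside [3.5, 25.5]); the cube at (3, 16) is absent (z outside [8, 28]); Merging all regions: the 2 present regions are separate (no shared area or edge), so areas and boundary lengths simply add and each stays a separate island — boundary = 78.00 mm. Overall, the cross-section has 2 separate islands. Total boundary length (outer) = 78.00 mm.

78.00 mm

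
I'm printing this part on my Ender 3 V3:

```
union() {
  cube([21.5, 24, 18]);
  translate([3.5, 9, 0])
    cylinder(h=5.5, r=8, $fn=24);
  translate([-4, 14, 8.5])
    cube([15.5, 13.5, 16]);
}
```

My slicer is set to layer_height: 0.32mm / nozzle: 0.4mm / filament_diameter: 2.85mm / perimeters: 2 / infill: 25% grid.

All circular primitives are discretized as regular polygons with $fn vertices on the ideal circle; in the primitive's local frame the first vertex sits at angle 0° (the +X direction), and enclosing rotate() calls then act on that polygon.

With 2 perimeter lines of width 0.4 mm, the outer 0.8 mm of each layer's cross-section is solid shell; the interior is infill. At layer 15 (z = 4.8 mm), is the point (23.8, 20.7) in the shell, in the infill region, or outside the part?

At z = 4.8 mm: the cube is present — its section is the full 21.5×24 rectangle; the r=8 cylinder at (3.5, 9) gives a regular 24-gon of circumradius 8 (constant along its height); the cube at (-4, 14) does not reach this height (z outside [8.5, 24.5]); Merging all regions: the regions partially overlap (shared area 153.20 mm²), so overlapping operands fuse into one piece — 1 connected region. Overall, the cross-section is a single solid region. The nearest boundary edge runs (21.50, 24.00)→(21.50, 0.00); distance from the point to it = 2.30 mm. The point is not inside any of the regions above, so it lies outside the cross-section (2.30 mm from the nearest boundary).

outside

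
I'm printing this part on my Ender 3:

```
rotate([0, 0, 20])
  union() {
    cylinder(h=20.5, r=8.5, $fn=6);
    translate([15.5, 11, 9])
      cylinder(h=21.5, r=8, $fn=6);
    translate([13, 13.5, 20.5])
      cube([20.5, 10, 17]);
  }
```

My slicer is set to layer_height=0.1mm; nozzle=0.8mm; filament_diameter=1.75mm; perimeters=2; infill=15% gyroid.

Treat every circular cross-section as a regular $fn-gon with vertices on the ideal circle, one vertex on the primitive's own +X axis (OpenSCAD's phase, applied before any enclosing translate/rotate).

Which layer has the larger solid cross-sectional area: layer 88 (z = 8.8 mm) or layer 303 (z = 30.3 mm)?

layer 303 (z = 30.3 mm)

Layer 88 (z = 8.8): the r=8.5 cylinder gives a regular 6-gon of circumradius 8.5 (constant along its height) (area = (6/2)·8.500²·sin(360°/6) = 187.71 mm²); the cylinder at (15.5, 11) is absent (z outside [9, 30.5]); the cube at (13, 13.5) is absent (z outside [20.5, 37.5]); Combining (union): only the r=8.5 cylinder is present, so the union is just that shape — area = 187.71 mm²; (whole slice rotated 20° about Z — lengths, areas and connectivity unchanged). So its area = 187.71 mm². Layer 303 (z = 30.3): the cylinder is not intersected at this z (z outside [0, 20.5]); the r=8 cylinder at (15.5, 11) gives a regular 6-gon of circumradius 8 (constant along its height) (area = (6/2)·8.000²·sin(360°/6) = 166.28 mm²); the 20.5×10 cube at (13, 13.5) contributes its full rectangle (area 205.00 mm²); Combining (union): the regions partially overlap — summed areas 371.28 mm² minus the doubly-counted overlap 34.44 mm² gives 336.83 mm² — area = 336.83 mm²; (whole slice rotated 20° about Z — lengths, areas and connectivity unchanged). So its area = 336.83 mm². Layer 303 is larger (336.83 vs 187.71 mm²).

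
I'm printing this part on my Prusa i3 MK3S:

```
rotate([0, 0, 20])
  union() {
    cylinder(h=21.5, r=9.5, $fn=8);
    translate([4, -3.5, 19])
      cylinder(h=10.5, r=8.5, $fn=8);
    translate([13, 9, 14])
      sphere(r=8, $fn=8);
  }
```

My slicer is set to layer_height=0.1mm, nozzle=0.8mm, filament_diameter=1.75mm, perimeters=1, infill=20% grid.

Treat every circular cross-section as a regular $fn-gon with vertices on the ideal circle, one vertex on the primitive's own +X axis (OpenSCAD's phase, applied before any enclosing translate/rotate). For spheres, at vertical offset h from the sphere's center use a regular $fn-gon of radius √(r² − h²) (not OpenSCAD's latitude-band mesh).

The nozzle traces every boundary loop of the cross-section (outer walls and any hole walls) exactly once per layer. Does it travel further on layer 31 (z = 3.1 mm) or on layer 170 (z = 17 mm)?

layer 170 (z = 17 mm)

Layer 31 (z = 3.1): the r=9.5 cylinder contributes a regular 8-gon of circumradius 9.5 (perimeter = 2·8·9.500·sin(180°/8) = 58.17 mm); the cylinder at (4, -3.5) is absent (z outside [19, 29.5]); the sphere at (13, 9) is absent (|z−center|=10.900 > r=8); Taking the union: only the r=9.5 cylinder is present, so the union is just that shape — boundary = 58.17 mm; (whole slice rotated 20° about Z — lengths, areas and connectivity unchanged). So its perimeter = 58.17 mm. Layer 170 (z = 17): the r=9.5 cylinder gives a regular 8-gon of circumradius 9.5 (constant along its height) (perimeter = 2·8·9.500·sin(180°/8) = 58.17 mm); the cylinder at (4, -3.5) does not reach this height (z outside [19, 29.5]); the r=8 sphere at (13, 9) contributes a regular 8-gon of circumradius √(8²−3²) = 7.416 (perimeter = 2·8·7.416·sin(180°/8) = 45.41 mm); Merging all regions: the regions partially overlap (shared area 0.58 mm²), so the edge portions inside another operand are dropped and the merged outline is re-measured after clipping — boundary = 96.47 mm; (whole slice rotated 20° about Z — lengths, areas and connectivity unchanged). So its perimeter = 96.47 mm. Layer 170 is larger (96.47 vs 58.17 mm).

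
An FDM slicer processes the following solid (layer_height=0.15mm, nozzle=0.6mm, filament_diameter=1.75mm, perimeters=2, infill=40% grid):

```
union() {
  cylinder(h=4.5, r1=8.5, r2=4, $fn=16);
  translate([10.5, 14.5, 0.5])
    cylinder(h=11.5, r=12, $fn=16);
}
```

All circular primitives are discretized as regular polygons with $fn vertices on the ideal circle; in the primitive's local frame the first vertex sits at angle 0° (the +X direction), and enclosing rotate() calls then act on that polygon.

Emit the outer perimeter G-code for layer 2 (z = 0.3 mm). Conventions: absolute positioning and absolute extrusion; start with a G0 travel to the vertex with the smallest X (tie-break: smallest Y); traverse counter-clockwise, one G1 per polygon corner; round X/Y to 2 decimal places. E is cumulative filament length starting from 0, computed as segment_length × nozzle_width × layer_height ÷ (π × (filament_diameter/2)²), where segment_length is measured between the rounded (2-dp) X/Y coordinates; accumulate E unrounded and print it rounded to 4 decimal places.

G0 X-8.20 Y0.00 Z0.30
G1 X-7.58 Y-3.14 E0.1198
G1 X-5.80 Y-5.80 E0.2395
G1 X-3.14 Y-7.58 E0.3593
G1 X0.00 Y-8.20 E0.4790
G1 X3.14 Y-7.58 E0.5988
G1 X5.80 Y-5.80 E0.7186
G1 X7.58 Y-3.14 E0.8383
G1 X8.20 Y0.00 E0.9581
G1 X7.58 Y3.14 E1.0778
G1 X5.80 Y5.80 E1.1976
G1 X3.14 Y7.58 E1.3174
G1 X0.00 Y8.20 E1.4371
G1 X-3.14 Y7.58 E1.5569
G1 X-5.80 Y5.80 E1.6766
G1 X-7.58 Y3.14 E1.7964
G1 X-8.20 Y0.00 E1.9162

At z = 0.3 mm: the cone contributes a regular 16-gon of circumradius 8.200 (interpolated between r1=8.5 and r2=4 at t=0.067); the cylinder at (10.5, 14.5) does not reach this height (z outside [0.5, 12]); Taking the union: only the cone is present, so the union is just that shape — 1 connected region. The outline is a single polygon with 16 vertices. Extrusion per mm of travel: 0.6 × 0.15 / (π × 0.875²) = 0.037418. Accumulating E over each segment gives final E = 1.9162.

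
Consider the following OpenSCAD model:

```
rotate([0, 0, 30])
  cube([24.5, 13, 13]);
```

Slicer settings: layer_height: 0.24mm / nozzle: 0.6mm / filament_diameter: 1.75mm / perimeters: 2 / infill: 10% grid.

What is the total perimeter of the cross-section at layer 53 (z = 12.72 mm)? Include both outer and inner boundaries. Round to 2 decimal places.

75.00 mm

At z = 12.72 mm: the cube is present — its section is the full 24.5×13 rectangle (perimeter 75.00 mm); (rotated 30° about Z; rotation is an isometry so areas/perimeters/island counts are preserved). Overall, the cross-section is a single solid region. Total boundary length (outer) = 75.00 mm.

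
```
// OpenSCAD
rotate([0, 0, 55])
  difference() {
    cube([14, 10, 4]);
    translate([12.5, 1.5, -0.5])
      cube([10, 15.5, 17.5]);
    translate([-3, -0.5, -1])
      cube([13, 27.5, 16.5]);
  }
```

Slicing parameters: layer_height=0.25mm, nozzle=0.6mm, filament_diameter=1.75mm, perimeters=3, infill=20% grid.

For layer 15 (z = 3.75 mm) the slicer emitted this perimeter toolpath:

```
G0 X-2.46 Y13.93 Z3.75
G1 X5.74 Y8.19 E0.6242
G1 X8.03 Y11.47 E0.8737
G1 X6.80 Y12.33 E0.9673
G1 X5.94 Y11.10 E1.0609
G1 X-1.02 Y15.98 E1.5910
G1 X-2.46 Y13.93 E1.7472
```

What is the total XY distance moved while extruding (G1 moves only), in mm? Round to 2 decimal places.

28.02 mm

Sum the Euclidean lengths of each G1 segment: total = 28.02 mm.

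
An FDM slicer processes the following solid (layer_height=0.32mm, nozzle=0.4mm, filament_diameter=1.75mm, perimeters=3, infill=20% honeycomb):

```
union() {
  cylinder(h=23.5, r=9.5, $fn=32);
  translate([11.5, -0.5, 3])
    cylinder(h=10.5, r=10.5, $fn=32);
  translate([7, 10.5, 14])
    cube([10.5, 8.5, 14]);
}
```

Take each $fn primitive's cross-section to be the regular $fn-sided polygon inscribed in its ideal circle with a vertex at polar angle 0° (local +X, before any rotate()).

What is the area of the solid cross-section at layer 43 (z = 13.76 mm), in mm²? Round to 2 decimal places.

281.71 mm²

At z = 13.76 mm: the r=9.5 cylinder contributes a regular 32-gon of circumradius 9.5 (area = (32/2)·9.500²·sin(360°/32) = 281.71 mm²); the cylinder at (11.5, -0.5) is not intersected at this z (z outside [3, 13.5]); the cube at (7, 10.5) is absent (z outside [14, 28]); Merging all regions: only the r=9.5 cylinder is present, so the union is just that shape — area = 281.71 mm². Overall, the cross-section is a single solid region. Net area = 281.71 mm².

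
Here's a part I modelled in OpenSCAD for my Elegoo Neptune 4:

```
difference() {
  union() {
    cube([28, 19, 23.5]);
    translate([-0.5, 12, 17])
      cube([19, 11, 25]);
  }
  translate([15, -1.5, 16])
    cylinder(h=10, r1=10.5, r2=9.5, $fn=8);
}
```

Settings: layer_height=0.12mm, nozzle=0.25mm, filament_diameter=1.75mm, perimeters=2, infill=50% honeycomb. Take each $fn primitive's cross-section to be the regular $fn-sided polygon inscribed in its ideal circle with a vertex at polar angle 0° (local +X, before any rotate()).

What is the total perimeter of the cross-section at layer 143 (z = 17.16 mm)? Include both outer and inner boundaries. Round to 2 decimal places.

At z = 17.16 mm: the cube (footprint 28×19) is included at this height (perimeter 94.00 mm); the 19×11 cube at (-0.5, 12) contributes its full rectangle (perimeter 60.00 mm); Combining (union): the regions partially overlap (shared area 129.50 mm²), so the edge portions inside another operand are dropped and the merged outline is re-measured after clipping — boundary = 103.00 mm; the cone at (15, -1.5): at t=0.116 of its height the radius interpolates to r₁+(r₂−r₁)t = 10.384, giving a regular 8-gon of that circumradius (perimeter = 2·8·10.384·sin(180°/8) = 63.58 mm); Subtracting the remaining from the first: starting from the result so far, the cone at (15, -1.5) partially overlaps it — only the 122.27 mm² overlap (of its 304.98 mm²) is removed, clipping the outline — boundary = 112.02 mm. Overall, the cross-section is a single solid region. Total boundary length (outer) = 112.02 mm.

112.02 mm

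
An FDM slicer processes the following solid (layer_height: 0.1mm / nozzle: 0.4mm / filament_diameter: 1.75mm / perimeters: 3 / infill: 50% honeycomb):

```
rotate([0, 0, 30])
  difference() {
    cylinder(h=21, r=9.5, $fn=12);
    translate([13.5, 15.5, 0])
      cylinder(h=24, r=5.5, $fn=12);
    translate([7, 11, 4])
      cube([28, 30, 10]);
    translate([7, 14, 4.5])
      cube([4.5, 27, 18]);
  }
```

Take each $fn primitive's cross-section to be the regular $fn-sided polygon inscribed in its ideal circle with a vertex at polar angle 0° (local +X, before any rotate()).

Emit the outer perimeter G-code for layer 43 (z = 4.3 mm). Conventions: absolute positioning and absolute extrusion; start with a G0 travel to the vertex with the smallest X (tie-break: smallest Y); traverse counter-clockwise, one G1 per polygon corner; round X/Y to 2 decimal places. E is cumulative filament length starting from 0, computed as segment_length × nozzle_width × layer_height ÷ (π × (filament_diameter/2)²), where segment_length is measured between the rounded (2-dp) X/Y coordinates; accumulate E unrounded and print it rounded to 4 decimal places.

G0 X-9.50 Y0.00 Z4.30
G1 X-8.23 Y-4.75 E0.0818
G1 X-4.75 Y-8.23 E0.1636
G1 X0.00 Y-9.50 E0.2454
G1 X4.75 Y-8.23 E0.3271
G1 X8.23 Y-4.75 E0.4090
G1 X9.50 Y0.00 E0.4908
G1 X8.23 Y4.75 E0.5725
G1 X4.75 Y8.23 E0.6544
G1 X0.00 Y9.50 E0.7361
G1 X-4.75 Y8.23 E0.8179
G1 X-8.23 Y4.75 E0.8997
G1 X-9.50 Y0.00 E0.9815

At z = 4.3 mm: the r=9.5 cylinder gives a regular 12-gon of circumradius 9.5 (constant along its height); the r=5.5 cylinder at (13.5, 15.5) contributes a regular 12-gon of circumradius 5.5; the cube at (7, 11) is present — its section is the full 28×30 rectangle; the cube at (7, 14) is not intersected at this z (z outside [4.5, 22.5]); Taking the first minus the rest: starting from the r=9.5 cylinder, the r=5.5 cylinder at (13.5, 15.5) misses the remaining region (no effect); the 28×30 cube at (7, 11) misses the remaining region (no effect) — 1 connected region; (whole slice rotated 30° about Z — lengths, areas and connectivity unchanged). The outline is a single polygon with 12 vertices. Extrusion per mm of travel: 0.4 × 0.1 / (π × 0.875²) = 0.016630. Accumulating E over each segment gives final E = 0.9815.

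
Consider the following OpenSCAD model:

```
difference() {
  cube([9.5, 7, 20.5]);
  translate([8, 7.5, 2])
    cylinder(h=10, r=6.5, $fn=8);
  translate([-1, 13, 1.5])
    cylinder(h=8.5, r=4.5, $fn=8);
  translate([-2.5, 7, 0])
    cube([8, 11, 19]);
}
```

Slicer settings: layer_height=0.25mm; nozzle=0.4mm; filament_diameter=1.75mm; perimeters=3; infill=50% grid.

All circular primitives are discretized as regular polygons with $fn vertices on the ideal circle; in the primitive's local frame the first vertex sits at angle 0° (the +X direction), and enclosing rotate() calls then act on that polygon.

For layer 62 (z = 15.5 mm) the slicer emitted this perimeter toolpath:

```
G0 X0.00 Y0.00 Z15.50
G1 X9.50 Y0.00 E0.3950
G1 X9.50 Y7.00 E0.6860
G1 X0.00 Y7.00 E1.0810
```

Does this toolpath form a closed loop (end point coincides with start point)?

Start point (G0): (0.00, 0.00). End point (last G1): the path does not return to the start — open.

no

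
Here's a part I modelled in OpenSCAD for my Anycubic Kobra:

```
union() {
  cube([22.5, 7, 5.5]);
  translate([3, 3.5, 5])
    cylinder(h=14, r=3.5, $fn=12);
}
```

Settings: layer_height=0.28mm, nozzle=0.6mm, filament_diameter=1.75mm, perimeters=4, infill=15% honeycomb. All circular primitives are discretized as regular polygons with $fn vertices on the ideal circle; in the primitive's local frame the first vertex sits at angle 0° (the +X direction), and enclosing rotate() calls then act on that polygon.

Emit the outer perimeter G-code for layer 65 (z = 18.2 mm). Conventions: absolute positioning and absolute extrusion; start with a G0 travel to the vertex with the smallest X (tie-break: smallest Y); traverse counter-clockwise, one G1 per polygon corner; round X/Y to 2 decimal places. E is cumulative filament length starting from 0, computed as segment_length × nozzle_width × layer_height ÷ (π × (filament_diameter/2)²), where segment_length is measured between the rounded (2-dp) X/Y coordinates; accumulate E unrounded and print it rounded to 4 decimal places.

At z = 18.2 mm: the cube does not reach this height (z outside [0, 5.5]); the cylinder at (3, 3.5): section is a regular 12-gon, circumradius r=3.5; Taking the union: only the r=3.5 cylinder at (3, 3.5) is present, so the union is just that shape — 1 connected region. The outline is a single polygon with 12 vertices. Extrusion per mm of travel: 0.6 × 0.28 / (π × 0.875²) = 0.069846. Accumulating E over each segment gives final E = 1.5182.

G0 X-0.50 Y3.50 Z18.20
G1 X-0.03 Y1.75 E0.1266
G1 X1.25 Y0.47 E0.2530
G1 X3.00 Y0.00 E0.3796
G1 X4.75 Y0.47 E0.5061
G1 X6.03 Y1.75 E0.6326
G1 X6.50 Y3.50 E0.7591
G1 X6.03 Y5.25 E0.8857
G1 X4.75 Y6.53 E1.0121
G1 X3.00 Y7.00 E1.1387
G1 X1.25 Y6.53 E1.2652
G1 X-0.03 Y5.25 E1.3917
G1 X-0.50 Y3.50 E1.5182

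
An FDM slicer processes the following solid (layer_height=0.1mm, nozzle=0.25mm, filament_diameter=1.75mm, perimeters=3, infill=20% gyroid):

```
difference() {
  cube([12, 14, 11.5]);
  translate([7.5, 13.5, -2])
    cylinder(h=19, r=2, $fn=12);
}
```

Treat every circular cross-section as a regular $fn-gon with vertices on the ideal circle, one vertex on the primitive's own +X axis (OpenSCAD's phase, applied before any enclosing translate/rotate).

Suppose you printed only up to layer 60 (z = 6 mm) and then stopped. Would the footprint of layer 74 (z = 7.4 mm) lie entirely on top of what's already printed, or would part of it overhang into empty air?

Compare the two slices. At z = 6: the cube (footprint 12×14) is included at this height (area 168.00 mm²); the r=2 cylinder at (7.5, 13.5) gives a regular 12-gon of circumradius 2 (constant along its height) (area = (12/2)·2.000²·sin(360°/12) = 12.00 mm²); After the difference (first − rest): starting from the 12×14 cube (168.00 mm²), the r=2 cylinder at (7.5, 13.5) partially overlaps it — only the 7.93 mm² overlap (of its 12.00 mm²) is removed, clipping the outline — area = 160.07 mm². At z = 7.4: the 12×14 cube contributes its full rectangle (area 168.00 mm²); the cylinder at (7.5, 13.5): section is a regular 12-gon, circumradius r=2 (area = (12/2)·2.000²·sin(360°/12) = 12.00 mm²); Taking the first minus the rest: starting from the 12×14 cube (168.00 mm²), the r=2 cylinder at (7.5, 13.5) partially overlaps it — only the 7.93 mm² overlap (of its 12.00 mm²) is removed, clipping the outline — area = 160.07 mm². Checking containment: the cross-section at z = 7.4 is a subset of the cross-section at z = 6.

entirely on top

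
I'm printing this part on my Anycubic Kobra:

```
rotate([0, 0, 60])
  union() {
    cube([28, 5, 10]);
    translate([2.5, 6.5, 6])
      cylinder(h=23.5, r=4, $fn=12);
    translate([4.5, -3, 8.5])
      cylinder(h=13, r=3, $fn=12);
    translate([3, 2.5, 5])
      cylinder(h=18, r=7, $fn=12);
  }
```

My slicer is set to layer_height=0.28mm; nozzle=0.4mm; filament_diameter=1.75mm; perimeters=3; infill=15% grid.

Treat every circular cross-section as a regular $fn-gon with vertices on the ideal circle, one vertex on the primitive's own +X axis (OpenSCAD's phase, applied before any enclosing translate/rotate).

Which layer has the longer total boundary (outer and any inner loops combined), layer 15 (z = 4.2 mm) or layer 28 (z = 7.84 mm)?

Layer 15 (z = 4.2): the cube is present — its section is the full 28×5 rectangle (perimeter 66.00 mm); the cylinder at (2.5, 6.5) is not intersected at this z (z outside [6, 29.5]); the cylinder at (4.5, -3) is absent (z outside [8.5, 21.5]); the cylinder at (3, 2.5) is not intersected at this z (z outside [5, 23]); Combining (union): only the 28×5 cube is present, so the union is just that shape — boundary = 66.00 mm; (whole slice rotated 60° about Z — lengths, areas and connectivity unchanged). So its perimeter = 66.00 mm. Layer 28 (z = 7.84): the cube is present — its section is the full 28×5 rectangle (perimeter 66.00 mm); the r=4 cylinder at (2.5, 6.5) contributes a regular 12-gon of circumradius 4 (perimeter = 2·12·4.000·sin(180°/12) = 24.85 mm); the cylinder at (4.5, -3) does not reach this height (z outside [8.5, 21.5]); the r=7 cylinder at (3, 2.5) gives a regular 12-gon of circumradius 7 (constant along its height) (perimeter = 2·12·7.000·sin(180°/12) = 43.48 mm); Combining (union): the regions partially overlap (shared area 90.76 mm²), so the edge portions inside another operand are dropped and the merged outline is re-measured after clipping — boundary = 81.83 mm; (rotated 60° about Z; rotation is an isometry so areas/perimeters/island counts are preserved). So its perimeter = 81.83 mm. Layer 28 is larger (81.83 vs 66.00 mm).

layer 28 (z = 7.84 mm)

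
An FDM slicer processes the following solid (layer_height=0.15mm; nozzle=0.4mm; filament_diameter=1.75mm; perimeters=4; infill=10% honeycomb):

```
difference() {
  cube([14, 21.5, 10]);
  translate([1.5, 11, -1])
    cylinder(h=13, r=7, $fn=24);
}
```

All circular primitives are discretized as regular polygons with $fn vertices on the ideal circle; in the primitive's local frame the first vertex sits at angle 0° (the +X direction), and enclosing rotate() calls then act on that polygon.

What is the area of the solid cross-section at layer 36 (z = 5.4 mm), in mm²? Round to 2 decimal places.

At z = 5.4 mm: the 14×21.5 cube contributes its full rectangle (area 301.00 mm²); the r=7 cylinder at (1.5, 11) contributes a regular 24-gon of circumradius 7 (area = (24/2)·7.000²·sin(360°/24) = 152.19 mm²); Taking the first minus the rest: starting from the 14×21.5 cube (301.00 mm²), the r=7 cylinder at (1.5, 11) partially overlaps it — only the 96.80 mm² overlap (of its 152.19 mm²) is removed, clipping the outline — area = 204.20 mm². Overall, the cross-section is a single solid region. Net area = 204.20 mm².

204.20 mm²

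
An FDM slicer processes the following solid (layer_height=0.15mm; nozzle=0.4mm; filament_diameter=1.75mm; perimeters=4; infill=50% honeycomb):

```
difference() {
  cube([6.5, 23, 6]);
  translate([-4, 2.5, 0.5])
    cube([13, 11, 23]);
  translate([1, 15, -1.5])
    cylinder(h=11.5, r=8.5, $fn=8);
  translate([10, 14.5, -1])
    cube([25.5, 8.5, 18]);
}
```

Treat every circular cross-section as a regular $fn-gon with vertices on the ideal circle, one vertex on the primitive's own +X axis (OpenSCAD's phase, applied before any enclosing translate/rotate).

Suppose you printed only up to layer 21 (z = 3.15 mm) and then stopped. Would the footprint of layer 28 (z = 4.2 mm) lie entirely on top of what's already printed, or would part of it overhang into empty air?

Compare the two slices. At z = 3.15: the cube (footprint 6.5×23) is included at this height (area 149.50 mm²); the cube at (-4, 2.5) (footprint 13×11) is included at this height (area 143.00 mm²); the r=8.5 cylinder at (1, 15) contributes a regular 8-gon of circumradius 8.5 (area = (8/2)·8.500²·sin(360°/8) = 204.35 mm²); the cube at (10, 14.5) is present — its section is the full 25.5×8.5 rectangle (area 216.75 mm²); After the difference (first − rest): starting from the 6.5×23 cube (149.50 mm²), the 13×11 cube at (-4, 2.5) partially overlaps it — only the 71.50 mm² overlap (of its 143.00 mm²) is removed, clipping the outline; the r=8.5 cylinder at (1, 15) partially overlaps it — only the 57.93 mm² overlap (of its 204.35 mm²) is removed, clipping the outline; the 25.5×8.5 cube at (10, 14.5) misses the remaining region (no effect) — area = 20.07 mm². At z = 4.2: the cube is present — its section is the full 6.5×23 rectangle (area 149.50 mm²); the cube at (-4, 2.5) (footprint 13×11) is included at this height (area 143.00 mm²); the r=8.5 cylinder at (1, 15) gives a regular 8-gon of circumradius 8.5 (constant along its height) (area = (8/2)·8.500²·sin(360°/8) = 204.35 mm²); the cube at (10, 14.5) (footprint 25.5×8.5) is included at this height (area 216.75 mm²); Subtracting the remaining from the first: starting from the 6.5×23 cube (149.50 mm²), the 13×11 cube at (-4, 2.5) partially overlaps it — only the 71.50 mm² overlap (of its 143.00 mm²) is removed, clipping the outline; the r=8.5 cylinder at (1, 15) partially overlaps it — only the 57.93 mm² overlap (of its 204.35 mm²) is removed, clipping the outline; the 25.5×8.5 cube at (10, 14.5) misses the remaining region (no effect) — area = 20.07 mm². Checking containment: the cross-section at z = 4.2 is a subset of the cross-section at z = 3.15.

entirely on top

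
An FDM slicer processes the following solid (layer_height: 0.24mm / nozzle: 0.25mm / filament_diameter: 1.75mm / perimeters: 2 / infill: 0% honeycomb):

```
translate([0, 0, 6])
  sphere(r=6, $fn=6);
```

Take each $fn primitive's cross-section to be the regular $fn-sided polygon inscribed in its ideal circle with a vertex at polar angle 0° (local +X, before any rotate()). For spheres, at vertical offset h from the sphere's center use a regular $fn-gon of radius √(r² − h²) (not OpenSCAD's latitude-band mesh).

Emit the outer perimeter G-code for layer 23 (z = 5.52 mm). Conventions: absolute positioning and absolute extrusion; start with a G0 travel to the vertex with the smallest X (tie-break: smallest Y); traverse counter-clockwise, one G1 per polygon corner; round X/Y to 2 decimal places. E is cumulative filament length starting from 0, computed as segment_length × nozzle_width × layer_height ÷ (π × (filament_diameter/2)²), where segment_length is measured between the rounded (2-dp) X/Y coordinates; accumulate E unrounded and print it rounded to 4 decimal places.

At z = 5.52 mm: the sphere: section is a regular 6-gon, circumradius = √(r²−h²) = √(6²−0.48²) = 5.981. The outline is a single polygon with 6 vertices. Extrusion per mm of travel: 0.25 × 0.24 / (π × 0.875²) = 0.024945. Accumulating E over each segment gives final E = 0.8951.

G0 X-5.98 Y0.00 Z5.52
G1 X-2.99 Y-5.18 E0.1492
G1 X2.99 Y-5.18 E0.2984
G1 X5.98 Y0.00 E0.4476
G1 X2.99 Y5.18 E0.5968
G1 X-2.99 Y5.18 E0.7459
G1 X-5.98 Y0.00 E0.8951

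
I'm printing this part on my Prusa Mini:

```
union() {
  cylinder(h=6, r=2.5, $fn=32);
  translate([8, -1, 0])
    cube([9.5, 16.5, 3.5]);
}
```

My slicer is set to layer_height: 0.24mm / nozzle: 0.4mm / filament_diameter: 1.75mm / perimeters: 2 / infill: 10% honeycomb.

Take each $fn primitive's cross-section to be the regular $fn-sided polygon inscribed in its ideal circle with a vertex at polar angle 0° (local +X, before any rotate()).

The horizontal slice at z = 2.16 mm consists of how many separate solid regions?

At z = 2.16 mm: the cylinder: section is a regular 32-gon, circumradius r=2.5; the cube at (8, -1) is present — its section is the full 9.5×16.5 rectangle; Merging all regions: the 2 present regions are separate (no shared area or edge), so areas and boundary lengths simply add and each stays a separate island — 2 connected regions. The result has 2 disconnected regions.

2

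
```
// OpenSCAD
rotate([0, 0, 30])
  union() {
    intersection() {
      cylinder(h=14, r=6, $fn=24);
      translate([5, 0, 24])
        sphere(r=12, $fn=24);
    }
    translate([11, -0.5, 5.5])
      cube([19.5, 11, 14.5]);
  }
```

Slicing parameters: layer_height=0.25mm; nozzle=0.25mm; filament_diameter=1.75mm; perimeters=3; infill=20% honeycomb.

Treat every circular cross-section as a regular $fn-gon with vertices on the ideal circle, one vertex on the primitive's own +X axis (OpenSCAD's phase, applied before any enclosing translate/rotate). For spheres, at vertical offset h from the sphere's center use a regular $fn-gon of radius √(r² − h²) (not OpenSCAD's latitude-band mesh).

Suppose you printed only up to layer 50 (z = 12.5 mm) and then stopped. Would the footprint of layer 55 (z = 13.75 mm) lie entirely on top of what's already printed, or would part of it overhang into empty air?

Compare the two slices. At z = 12.5: the r=6 cylinder gives a regular 24-gon of circumradius 6 (constant along its height) (area = (24/2)·6.000²·sin(360°/24) = 111.81 mm²); the r=12 sphere at (5, 0) contributes a regular 24-gon of circumradius √(12²−11.5²) = 3.428 (area = (24/2)·3.428²·sin(360°/24) = 36.49 mm²); Taking the intersection: the r=12 sphere at (5, 0) partially overlaps the r=6 cylinder; clipping to the common part keeps 22.50 mm² — area = 22.50 mm²; the 19.5×11 cube at (11, -0.5) contributes its full rectangle (area 214.50 mm²); Taking the union: the 2 present regions are separate (no shared area or edge), so areas and boundary lengths simply add and each stays a separate island — area = 237.00 mm²; (rotated 30° about Z; rotation is an isometry so areas/perimeters/island counts are preserved). At z = 13.75: the r=6 cylinder gives a regular 24-gon of circumradius 6 (constant along its height) (area = (24/2)·6.000²·sin(360°/24) = 111.81 mm²); the r=12 sphere at (5, 0) contributes a regular 24-gon of circumradius √(12²−10.25²) = 6.240 (area = (24/2)·6.240²·sin(360°/24) = 120.93 mm²); Taking the intersection: the r=12 sphere at (5, 0) partially overlaps the r=6 cylinder; clipping to the common part keeps 57.21 mm² — area = 57.21 mm²; the 19.5×11 cube at (11, -0.5) contributes its full rectangle (area 214.50 mm²); Merging all regions: the 2 present regions are separate (no shared area or edge), so areas and boundary lengths simply add and each stays a separate island — area = 271.71 mm²; (whole slice rotated 30° about Z — lengths, areas and connectivity unchanged). Checking containment: at z = 13.75 the cross-section extends beyond the z = 12.5 cross-section by about 34.71 mm².

part overhangs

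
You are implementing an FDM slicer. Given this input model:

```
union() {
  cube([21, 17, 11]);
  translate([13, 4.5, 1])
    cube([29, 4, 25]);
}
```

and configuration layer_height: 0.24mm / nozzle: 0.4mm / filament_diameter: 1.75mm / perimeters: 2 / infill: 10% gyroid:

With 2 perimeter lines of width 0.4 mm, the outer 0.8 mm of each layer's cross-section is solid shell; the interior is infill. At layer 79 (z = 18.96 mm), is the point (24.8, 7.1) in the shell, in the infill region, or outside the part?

At z = 18.96 mm: the cube does not reach this height (z outside [0, 11]); the cube at (13, 4.5) is present — its section is the full 29×4 rectangle; Combining (union): only the 29×4 cube at (13, 4.5) is present, so the union is just that shape — 1 connected region. Overall, the cross-section is a single solid region. The nearest boundary edge runs (42.00, 8.50)→(13.00, 8.50); distance from the point to it = 1.40 mm. The point is inside the cross-section and 1.40 mm from the nearest boundary — more than the 0.8 mm shell width (2 × 0.4), so it's in the infill interior.

infill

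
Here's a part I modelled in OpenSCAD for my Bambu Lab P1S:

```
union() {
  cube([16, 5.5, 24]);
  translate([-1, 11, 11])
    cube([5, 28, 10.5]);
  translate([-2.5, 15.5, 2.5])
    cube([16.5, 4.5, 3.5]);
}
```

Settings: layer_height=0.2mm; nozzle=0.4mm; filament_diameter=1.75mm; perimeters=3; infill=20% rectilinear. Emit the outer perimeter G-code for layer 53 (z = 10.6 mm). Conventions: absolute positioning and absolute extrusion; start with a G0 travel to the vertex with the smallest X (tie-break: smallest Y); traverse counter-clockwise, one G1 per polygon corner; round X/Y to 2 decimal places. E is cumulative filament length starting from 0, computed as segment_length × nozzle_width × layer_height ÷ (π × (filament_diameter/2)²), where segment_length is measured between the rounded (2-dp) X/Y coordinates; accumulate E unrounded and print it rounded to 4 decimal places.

G0 X0.00 Y0.00 Z10.60
G1 X16.00 Y0.00 E0.5322
G1 X16.00 Y5.50 E0.7151
G1 X0.00 Y5.50 E1.2473
G1 X0.00 Y0.00 E1.4302

At z = 10.6 mm: the cube is present — its section is the full 16×5.5 rectangle; the cube at (-1, 11) does not reach this height (z outside [11, 21.5]); the cube at (-2.5, 15.5) is absent (z outside [2.5, 6]); Merging all regions: only the 16×5.5 cube is present, so the union is just that shape — 1 connected region. The outline is a single polygon with 4 vertices. Extrusion per mm of travel: 0.4 × 0.2 / (π × 0.875²) = 0.033260. Accumulating E over each segment gives final E = 1.4302.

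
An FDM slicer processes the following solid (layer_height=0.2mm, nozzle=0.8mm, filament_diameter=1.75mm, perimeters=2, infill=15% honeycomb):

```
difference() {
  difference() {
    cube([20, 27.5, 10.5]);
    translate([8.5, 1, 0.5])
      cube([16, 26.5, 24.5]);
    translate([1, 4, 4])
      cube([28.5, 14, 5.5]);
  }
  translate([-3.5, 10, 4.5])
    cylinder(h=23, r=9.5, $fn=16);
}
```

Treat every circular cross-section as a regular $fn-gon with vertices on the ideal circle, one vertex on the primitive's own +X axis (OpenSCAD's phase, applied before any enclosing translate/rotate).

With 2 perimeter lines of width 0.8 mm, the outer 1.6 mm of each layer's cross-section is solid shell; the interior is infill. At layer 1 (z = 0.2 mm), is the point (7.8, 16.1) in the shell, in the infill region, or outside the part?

At z = 0.2 mm: the 20×27.5 cube contributes its full rectangle; the cube at (8.5, 1) is absent (z outside [0.5, 25]); the cube at (1, 4) is not intersected at this z (z outside [4, 9.5]); Taking the first minus the rest: none of the subtracted shapes is present at this height, so the 20×27.5 cube is unchanged — 1 connected region; the cylinder at (-3.5, 10) does not reach this height (z outside [4.5, 27.5]); Taking the first minus the rest: none of the subtracted shapes is present at this height, so the result so far is unchanged — 1 connected region. Overall, the cross-section is a single solid region. The nearest boundary edge runs (0.00, 27.50)→(0.00, 0.00); distance from the point to it = 7.80 mm. The point is inside the cross-section and 7.80 mm from the nearest boundary — more than the 1.6 mm shell width (2 × 0.8), so it's in the infill interior.

infill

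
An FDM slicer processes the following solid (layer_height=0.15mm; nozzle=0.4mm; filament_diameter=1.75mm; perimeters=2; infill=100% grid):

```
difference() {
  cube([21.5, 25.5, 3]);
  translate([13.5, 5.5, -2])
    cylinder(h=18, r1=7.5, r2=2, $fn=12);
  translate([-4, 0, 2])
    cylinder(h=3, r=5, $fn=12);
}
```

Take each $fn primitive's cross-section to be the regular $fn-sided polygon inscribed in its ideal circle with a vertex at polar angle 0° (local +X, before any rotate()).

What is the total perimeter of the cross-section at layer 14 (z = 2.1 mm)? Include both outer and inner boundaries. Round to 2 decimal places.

120.68 mm

At z = 2.1 mm: the cube (footprint 21.5×25.5) is included at this height (perimeter 94.00 mm); the cone at (13.5, 5.5): at t=0.228 of its height the radius interpolates to r₁+(r₂−r₁)t = 6.247, giving a regular 12-gon of that circumradius (perimeter = 2·12·6.247·sin(180°/12) = 38.81 mm); the r=5 cylinder at (-4, 0) gives a regular 12-gon of circumradius 5 (constant along its height) (perimeter = 2·12·5.000·sin(180°/12) = 31.06 mm); Subtracting the remaining from the first: starting from the 21.5×25.5 cube, the cone at (13.5, 5.5) partially overlaps it — only the 115.00 mm² overlap (of its 117.08 mm²) is removed, clipping the outline; the r=5 cylinder at (-4, 0) partially overlaps it — only the 1.72 mm² overlap (of its 75.00 mm²) is removed, clipping the outline — boundary = 120.68 mm. Overall, the cross-section is a single solid region. Total boundary length (outer) = 120.68 mm.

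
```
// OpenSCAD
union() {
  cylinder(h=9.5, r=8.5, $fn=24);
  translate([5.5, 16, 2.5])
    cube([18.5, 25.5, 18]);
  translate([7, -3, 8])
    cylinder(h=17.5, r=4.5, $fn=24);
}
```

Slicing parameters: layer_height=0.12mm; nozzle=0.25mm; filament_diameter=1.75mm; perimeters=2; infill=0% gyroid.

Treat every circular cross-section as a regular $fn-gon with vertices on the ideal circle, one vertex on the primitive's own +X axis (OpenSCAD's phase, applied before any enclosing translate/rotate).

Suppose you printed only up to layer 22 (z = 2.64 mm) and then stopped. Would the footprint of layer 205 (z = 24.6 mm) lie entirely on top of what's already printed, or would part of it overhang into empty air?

Compare the two slices. At z = 2.64: the r=8.5 cylinder contributes a regular 24-gon of circumradius 8.5 (area = (24/2)·8.500²·sin(360°/24) = 224.40 mm²); the cube at (5.5, 16) (footprint 18.5×25.5) is included at this height (area 471.75 mm²); the cylinder at (7, -3) is absent (z outside [8, 25.5]); Taking the union: the 2 present regions are separate (no shared area or edge), so areas and boundary lengths simply add and each stays a separate island — area = 696.15 mm². At z = 24.6: the cylinder is absent (z outside [0, 9.5]); the cube at (5.5, 16) does not reach this height (z outside [2.5, 20.5]); the cylinder at (7, -3): section is a regular 24-gon, circumradius r=4.5 (area = (24/2)·4.500²·sin(360°/24) = 62.89 mm²); Combining (union): only the r=4.5 cylinder at (7, -3) is present, so the union is just that shape — area = 62.89 mm². Checking containment: at z = 24.6 the cross-section extends beyond the z = 2.64 cross-section by about 27.67 mm².

part overhangs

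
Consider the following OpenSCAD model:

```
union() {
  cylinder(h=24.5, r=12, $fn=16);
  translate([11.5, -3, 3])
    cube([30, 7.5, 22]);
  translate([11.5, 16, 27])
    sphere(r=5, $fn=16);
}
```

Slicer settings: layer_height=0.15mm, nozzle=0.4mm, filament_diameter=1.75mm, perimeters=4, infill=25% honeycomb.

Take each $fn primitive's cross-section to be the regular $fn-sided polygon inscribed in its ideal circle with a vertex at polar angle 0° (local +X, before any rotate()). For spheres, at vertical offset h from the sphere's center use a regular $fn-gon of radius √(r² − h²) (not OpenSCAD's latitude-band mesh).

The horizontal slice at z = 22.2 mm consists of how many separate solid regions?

At z = 22.2 mm: the r=12 cylinder contributes a regular 16-gon of circumradius 12; the 30×7.5 cube at (11.5, -3) contributes its full rectangle; the r=5 sphere at (11.5, 16) contributes a regular 16-gon of circumradius √(5²−4.8²) = 1.400; Merging all regions: the regions partially overlap (shared area 1.26 mm²), so overlapping operands fuse into one piece — 2 connected regions. The result has 2 disconnected regions.

2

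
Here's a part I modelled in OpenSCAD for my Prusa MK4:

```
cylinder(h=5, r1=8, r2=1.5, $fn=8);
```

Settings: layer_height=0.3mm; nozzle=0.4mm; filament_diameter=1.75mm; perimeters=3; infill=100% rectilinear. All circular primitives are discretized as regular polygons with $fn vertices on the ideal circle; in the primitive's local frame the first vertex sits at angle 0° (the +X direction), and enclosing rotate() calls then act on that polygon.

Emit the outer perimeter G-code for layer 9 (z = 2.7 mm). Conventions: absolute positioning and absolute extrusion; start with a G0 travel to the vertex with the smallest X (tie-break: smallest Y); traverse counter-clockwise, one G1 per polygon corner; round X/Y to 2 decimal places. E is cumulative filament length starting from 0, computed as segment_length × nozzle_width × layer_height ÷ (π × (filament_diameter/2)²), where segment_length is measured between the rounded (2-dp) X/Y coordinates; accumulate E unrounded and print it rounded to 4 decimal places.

G0 X-4.49 Y0.00 Z2.70
G1 X-3.17 Y-3.17 E0.1713
G1 X0.00 Y-4.49 E0.3426
G1 X3.17 Y-3.17 E0.5139
G1 X4.49 Y0.00 E0.6853
G1 X3.17 Y3.17 E0.8566
G1 X0.00 Y4.49 E1.0279
G1 X-3.17 Y3.17 E1.1992
G1 X-4.49 Y0.00 E1.3705

At z = 2.7 mm: the cone: at t=0.540 of its height the radius interpolates to r₁+(r₂−r₁)t = 4.490, giving a regular 8-gon of that circumradius. The outline is a single polygon with 8 vertices. Extrusion per mm of travel: 0.4 × 0.3 / (π × 0.875²) = 0.049890. Accumulating E over each segment gives final E = 1.3705.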